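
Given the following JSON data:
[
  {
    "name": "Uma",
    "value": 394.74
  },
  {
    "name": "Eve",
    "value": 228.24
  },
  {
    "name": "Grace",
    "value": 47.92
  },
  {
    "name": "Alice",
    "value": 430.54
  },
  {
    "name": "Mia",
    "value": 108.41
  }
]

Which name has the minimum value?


Comparing values:
  Uma: 394.74
  Eve: 228.24
  Grace: 47.92
  Alice: 430.54
  Mia: 108.41
Minimum: Grace (47.92)

ANSWER: Grace


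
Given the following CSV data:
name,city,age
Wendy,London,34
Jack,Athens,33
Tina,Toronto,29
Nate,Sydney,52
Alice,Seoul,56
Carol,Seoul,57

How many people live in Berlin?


Scanning city column for 'Berlin':
Total matches: 0

ANSWER: 0


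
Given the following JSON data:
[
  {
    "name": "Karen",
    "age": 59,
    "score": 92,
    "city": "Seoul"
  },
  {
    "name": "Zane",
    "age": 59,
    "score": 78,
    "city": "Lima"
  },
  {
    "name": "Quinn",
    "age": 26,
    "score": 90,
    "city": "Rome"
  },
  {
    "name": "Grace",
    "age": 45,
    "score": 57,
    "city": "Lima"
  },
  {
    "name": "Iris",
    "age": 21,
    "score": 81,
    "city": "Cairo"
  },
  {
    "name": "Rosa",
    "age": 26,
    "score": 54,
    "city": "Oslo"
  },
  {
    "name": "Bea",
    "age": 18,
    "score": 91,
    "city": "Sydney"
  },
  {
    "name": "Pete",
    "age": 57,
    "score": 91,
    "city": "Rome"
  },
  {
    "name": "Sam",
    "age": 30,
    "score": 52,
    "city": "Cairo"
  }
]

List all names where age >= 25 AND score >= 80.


Checking both conditions:
  Karen (age=59, score=92) -> YES
  Zane (age=59, score=78) -> no
  Quinn (age=26, score=90) -> YES
  Grace (age=45, score=57) -> no
  Iris (age=21, score=81) -> no
  Rosa (age=26, score=54) -> no
  Bea (age=18, score=91) -> no
  Pete (age=57, score=91) -> YES
  Sam (age=30, score=52) -> no


ANSWER: Karen, Quinn, Pete


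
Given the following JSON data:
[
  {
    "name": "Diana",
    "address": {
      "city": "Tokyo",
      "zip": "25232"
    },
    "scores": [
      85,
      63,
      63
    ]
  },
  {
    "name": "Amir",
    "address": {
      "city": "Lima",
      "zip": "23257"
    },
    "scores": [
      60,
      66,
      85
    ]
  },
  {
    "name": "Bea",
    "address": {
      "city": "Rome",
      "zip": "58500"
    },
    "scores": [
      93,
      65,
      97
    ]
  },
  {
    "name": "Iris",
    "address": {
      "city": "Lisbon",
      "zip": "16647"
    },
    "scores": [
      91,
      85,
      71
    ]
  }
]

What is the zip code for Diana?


Path: records[0].address.zip
Value: 25232

ANSWER: 25232


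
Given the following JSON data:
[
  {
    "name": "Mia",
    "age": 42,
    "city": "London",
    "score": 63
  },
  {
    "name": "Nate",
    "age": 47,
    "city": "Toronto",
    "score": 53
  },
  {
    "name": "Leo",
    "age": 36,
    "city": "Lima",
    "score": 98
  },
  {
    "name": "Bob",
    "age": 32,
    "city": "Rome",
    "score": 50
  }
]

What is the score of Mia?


Looking up record where name = Mia
Record index: 0
Field 'score' = 63

ANSWER: 63


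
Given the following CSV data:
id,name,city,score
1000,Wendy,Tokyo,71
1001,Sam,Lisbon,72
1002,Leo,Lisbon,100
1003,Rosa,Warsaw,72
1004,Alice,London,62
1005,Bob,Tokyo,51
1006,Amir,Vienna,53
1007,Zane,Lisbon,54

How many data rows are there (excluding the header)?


Counting rows (excluding header):
Header: id,name,city,score
Data rows: 8

ANSWER: 8


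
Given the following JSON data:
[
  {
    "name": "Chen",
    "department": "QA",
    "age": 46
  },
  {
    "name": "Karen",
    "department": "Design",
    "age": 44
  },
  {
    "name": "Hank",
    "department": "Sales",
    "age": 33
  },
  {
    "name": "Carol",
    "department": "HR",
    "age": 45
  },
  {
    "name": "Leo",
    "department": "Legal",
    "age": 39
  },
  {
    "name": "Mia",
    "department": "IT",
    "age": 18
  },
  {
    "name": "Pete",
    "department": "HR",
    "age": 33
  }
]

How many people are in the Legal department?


Scanning records for department = Legal
  Record 4: Leo
Count: 1

ANSWER: 1


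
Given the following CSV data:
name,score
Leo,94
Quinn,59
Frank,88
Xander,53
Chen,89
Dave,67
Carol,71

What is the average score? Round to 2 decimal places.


Scores: 94, 59, 88, 53, 89, 67, 71
Sum = 521
Count = 7
Average = 521 / 7 = 74.43

ANSWER: 74.43


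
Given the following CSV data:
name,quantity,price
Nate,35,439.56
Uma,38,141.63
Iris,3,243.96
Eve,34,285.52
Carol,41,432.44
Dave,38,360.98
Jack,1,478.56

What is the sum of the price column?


Values in 'price' column:
  Row 1: 439.56
  Row 2: 141.63
  Row 3: 243.96
  Row 4: 285.52
  Row 5: 432.44
  Row 6: 360.98
  Row 7: 478.56
Sum = 439.56 + 141.63 + 243.96 + 285.52 + 432.44 + 360.98 + 478.56 = 2382.65

ANSWER: 2382.65


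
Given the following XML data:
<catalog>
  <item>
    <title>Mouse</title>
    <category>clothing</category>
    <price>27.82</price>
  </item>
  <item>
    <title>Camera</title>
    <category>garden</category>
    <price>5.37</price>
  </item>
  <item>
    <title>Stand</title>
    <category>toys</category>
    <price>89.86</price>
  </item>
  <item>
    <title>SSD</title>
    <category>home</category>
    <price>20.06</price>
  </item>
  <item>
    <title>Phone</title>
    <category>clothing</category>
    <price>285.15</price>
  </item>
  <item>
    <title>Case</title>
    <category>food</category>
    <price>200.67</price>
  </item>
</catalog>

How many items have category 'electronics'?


Scanning <item> elements for <category>electronics</category>:
Count: 0

ANSWER: 0


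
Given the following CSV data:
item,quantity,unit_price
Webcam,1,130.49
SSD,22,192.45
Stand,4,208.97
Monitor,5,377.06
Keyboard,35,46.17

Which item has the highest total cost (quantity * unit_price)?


Computing row totals:
  Webcam: 130.49
  SSD: 4233.9
  Stand: 835.88
  Monitor: 1885.3
  Keyboard: 1615.95
Maximum: SSD (4233.9)

ANSWER: SSD


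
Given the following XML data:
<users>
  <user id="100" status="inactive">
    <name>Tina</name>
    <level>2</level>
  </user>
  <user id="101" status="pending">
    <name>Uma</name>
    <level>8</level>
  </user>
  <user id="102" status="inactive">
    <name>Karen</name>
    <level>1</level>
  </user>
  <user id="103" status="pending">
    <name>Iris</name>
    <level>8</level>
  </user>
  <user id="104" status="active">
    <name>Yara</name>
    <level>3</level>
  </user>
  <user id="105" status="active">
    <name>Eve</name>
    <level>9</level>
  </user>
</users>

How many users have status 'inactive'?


Counting users with status='inactive':
  Tina (id=100) -> MATCH
  Karen (id=102) -> MATCH
Count: 2

ANSWER: 2


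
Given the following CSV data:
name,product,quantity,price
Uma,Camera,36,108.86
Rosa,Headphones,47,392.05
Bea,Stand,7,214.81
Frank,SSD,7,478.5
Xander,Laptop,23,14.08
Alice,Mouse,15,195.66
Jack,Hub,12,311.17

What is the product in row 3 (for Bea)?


Row 3: Bea
Column 'product' = Stand

ANSWER: Stand


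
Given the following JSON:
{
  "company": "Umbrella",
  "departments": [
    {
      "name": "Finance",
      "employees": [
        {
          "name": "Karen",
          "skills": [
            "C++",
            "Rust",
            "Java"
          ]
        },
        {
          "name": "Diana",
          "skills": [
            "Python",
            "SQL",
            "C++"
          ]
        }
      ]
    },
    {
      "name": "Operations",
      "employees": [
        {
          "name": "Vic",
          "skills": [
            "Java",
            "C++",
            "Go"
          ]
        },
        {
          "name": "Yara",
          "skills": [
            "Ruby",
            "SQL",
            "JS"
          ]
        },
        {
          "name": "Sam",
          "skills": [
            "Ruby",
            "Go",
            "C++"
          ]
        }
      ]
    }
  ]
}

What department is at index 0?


Path: departments[0].name
Value: Finance

ANSWER: Finance


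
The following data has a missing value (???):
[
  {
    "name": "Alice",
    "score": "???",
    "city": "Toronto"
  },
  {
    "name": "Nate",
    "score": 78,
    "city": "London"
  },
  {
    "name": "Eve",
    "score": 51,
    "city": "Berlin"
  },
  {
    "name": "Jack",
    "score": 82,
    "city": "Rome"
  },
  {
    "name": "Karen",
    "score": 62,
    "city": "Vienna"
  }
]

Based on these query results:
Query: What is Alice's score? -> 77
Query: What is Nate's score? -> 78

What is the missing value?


The missing value is Alice's score
From query: Alice's score = 77

ANSWER: 77


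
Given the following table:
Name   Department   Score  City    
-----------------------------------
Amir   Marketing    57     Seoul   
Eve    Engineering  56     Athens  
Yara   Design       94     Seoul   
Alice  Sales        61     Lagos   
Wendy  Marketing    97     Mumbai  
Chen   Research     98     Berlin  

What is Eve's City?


Row 2: Eve
City = Athens

ANSWER: Athens


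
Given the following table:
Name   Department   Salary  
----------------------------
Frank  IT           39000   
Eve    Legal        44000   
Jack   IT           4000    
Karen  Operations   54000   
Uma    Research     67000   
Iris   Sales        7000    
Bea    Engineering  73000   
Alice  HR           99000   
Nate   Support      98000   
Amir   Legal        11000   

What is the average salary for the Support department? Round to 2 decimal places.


Support department members:
  Nate: 98000
Sum = 98000
Count = 1
Average = 98000 / 1 = 98000.00

ANSWER: 98000.00


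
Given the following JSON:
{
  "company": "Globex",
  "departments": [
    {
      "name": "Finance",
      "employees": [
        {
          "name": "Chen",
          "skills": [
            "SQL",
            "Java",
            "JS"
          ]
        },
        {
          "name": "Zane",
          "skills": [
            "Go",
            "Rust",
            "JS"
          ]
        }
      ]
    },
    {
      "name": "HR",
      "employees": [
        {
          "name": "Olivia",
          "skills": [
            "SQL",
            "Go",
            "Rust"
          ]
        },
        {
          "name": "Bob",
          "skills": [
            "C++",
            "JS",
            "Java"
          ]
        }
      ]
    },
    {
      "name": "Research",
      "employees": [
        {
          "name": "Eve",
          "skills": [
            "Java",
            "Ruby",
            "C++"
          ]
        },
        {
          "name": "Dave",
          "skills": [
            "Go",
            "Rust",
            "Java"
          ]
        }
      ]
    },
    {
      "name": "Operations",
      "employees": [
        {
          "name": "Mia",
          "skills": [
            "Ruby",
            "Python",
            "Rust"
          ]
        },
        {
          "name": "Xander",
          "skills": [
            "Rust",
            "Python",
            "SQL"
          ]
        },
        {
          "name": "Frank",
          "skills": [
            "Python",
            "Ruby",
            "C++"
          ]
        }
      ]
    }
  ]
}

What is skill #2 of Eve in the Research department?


Path: departments[2].employees[0].skills[1]
Value: Ruby

ANSWER: Ruby


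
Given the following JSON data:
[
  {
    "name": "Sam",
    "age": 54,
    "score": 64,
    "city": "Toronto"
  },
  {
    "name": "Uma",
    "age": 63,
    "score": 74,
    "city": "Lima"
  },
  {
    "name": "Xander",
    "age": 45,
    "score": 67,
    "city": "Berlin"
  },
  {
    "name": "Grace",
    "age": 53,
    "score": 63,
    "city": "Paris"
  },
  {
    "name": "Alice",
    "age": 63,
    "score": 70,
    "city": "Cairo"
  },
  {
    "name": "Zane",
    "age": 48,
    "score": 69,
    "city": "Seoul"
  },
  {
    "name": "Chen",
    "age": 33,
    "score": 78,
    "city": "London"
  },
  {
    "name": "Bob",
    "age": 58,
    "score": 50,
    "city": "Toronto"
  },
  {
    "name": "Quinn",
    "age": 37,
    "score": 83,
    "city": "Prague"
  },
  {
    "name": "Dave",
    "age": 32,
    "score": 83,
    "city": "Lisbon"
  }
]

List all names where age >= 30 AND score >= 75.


Checking both conditions:
  Sam (age=54, score=64) -> no
  Uma (age=63, score=74) -> no
  Xander (age=45, score=67) -> no
  Grace (age=53, score=63) -> no
  Alice (age=63, score=70) -> no
  Zane (age=48, score=69) -> no
  Chen (age=33, score=78) -> YES
  Bob (age=58, score=50) -> no
  Quinn (age=37, score=83) -> YES
  Dave (age=32, score=83) -> YES


ANSWER: Chen, Quinn, Dave


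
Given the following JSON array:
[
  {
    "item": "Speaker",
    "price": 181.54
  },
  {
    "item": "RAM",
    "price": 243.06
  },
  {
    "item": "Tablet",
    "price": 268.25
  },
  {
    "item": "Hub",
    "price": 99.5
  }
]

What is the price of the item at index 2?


Array index 2 -> Tablet
price = 268.25

ANSWER: 268.25


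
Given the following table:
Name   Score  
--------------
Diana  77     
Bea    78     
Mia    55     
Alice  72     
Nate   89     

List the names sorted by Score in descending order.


Sorting by Score (descending):
  Nate: 89
  Bea: 78
  Diana: 77
  Alice: 72
  Mia: 55


ANSWER: Nate, Bea, Diana, Alice, Mia


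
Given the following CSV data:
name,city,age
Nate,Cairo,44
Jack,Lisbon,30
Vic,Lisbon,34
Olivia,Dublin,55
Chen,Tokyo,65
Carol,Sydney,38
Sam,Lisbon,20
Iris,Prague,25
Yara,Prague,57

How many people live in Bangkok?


Scanning city column for 'Bangkok':
Total matches: 0

ANSWER: 0


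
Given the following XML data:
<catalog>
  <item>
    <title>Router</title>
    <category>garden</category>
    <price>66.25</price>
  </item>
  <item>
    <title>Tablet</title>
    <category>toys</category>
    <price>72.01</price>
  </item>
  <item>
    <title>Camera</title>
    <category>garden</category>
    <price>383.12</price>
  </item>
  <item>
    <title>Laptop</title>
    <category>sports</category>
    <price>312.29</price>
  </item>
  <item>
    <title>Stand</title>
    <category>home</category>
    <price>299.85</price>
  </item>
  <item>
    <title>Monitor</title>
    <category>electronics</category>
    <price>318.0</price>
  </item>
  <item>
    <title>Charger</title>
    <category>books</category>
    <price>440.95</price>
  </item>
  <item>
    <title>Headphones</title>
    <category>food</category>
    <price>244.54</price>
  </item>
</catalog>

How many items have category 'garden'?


Scanning <item> elements for <category>garden</category>:
  Item 1: Router -> MATCH
  Item 3: Camera -> MATCH
Count: 2

ANSWER: 2


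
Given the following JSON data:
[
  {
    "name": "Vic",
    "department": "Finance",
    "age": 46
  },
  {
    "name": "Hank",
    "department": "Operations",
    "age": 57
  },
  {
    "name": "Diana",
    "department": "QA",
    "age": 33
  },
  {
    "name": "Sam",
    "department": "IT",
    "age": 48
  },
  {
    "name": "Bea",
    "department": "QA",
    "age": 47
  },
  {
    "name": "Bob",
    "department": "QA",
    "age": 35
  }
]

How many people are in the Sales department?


Scanning records for department = Sales
  No matches found
Count: 0

ANSWER: 0


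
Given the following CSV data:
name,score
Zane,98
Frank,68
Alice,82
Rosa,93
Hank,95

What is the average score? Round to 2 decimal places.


Scores: 98, 68, 82, 93, 95
Sum = 436
Count = 5
Average = 436 / 5 = 87.20

ANSWER: 87.20


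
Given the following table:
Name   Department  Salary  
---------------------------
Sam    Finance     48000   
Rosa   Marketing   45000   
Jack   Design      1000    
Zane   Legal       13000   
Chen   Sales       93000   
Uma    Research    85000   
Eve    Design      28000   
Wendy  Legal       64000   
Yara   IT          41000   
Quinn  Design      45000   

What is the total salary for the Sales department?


Sales department members:
  Chen: 93000
Total = 93000 = 93000

ANSWER: 93000


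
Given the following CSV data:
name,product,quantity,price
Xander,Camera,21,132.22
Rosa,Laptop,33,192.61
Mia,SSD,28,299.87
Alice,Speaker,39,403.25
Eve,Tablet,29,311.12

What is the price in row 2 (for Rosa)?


Row 2: Rosa
Column 'price' = 192.61

ANSWER: 192.61


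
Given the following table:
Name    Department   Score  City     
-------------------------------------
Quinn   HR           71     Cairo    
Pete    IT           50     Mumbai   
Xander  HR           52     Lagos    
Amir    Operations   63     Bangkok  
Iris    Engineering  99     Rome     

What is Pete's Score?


Row 2: Pete
Score = 50

ANSWER: 50


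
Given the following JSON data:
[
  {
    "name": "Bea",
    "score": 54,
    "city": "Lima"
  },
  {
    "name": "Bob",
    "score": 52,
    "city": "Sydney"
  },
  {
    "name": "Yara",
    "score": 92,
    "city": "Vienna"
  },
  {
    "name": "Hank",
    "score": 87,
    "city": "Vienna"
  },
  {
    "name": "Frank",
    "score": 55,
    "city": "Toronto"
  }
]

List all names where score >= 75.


Filtering records where score >= 75:
  Bea (score=54) -> no
  Bob (score=52) -> no
  Yara (score=92) -> YES
  Hank (score=87) -> YES
  Frank (score=55) -> no


ANSWER: Yara, Hank


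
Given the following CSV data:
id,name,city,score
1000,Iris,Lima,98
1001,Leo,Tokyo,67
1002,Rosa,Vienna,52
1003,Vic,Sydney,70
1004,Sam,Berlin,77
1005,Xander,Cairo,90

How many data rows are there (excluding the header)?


Counting rows (excluding header):
Header: id,name,city,score
Data rows: 6

ANSWER: 6


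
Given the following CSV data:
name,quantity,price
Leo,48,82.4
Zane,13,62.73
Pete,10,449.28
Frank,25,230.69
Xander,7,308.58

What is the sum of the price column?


Values in 'price' column:
  Row 1: 82.4
  Row 2: 62.73
  Row 3: 449.28
  Row 4: 230.69
  Row 5: 308.58
Sum = 82.4 + 62.73 + 449.28 + 230.69 + 308.58 = 1133.68

ANSWER: 1133.68


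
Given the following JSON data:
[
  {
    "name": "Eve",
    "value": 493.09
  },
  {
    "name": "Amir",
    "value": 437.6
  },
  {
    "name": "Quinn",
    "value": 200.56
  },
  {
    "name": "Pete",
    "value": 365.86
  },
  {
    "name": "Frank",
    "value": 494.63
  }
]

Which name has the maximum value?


Comparing values:
  Eve: 493.09
  Amir: 437.6
  Quinn: 200.56
  Pete: 365.86
  Frank: 494.63
Maximum: Frank (494.63)

ANSWER: Frank


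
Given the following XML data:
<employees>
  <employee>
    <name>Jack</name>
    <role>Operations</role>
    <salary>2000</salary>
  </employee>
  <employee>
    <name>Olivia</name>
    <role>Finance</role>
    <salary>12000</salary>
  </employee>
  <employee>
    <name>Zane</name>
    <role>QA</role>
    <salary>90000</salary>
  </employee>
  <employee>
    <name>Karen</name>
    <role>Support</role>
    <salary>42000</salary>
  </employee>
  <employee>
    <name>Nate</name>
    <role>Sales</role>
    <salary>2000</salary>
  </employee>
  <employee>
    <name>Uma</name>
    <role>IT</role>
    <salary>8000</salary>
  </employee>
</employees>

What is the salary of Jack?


Searching for <employee> with <name>Jack</name>
Found at position 1
<salary>2000</salary>

ANSWER: 2000


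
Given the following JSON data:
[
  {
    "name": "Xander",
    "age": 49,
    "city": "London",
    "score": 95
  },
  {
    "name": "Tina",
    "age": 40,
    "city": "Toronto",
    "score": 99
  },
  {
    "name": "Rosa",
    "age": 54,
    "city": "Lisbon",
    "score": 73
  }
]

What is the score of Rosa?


Looking up record where name = Rosa
Record index: 2
Field 'score' = 73

ANSWER: 73


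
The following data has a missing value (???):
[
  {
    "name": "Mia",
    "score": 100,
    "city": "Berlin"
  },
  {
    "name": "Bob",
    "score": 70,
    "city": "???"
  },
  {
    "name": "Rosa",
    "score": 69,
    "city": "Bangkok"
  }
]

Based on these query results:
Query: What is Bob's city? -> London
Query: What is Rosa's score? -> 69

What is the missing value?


The missing value is Bob's city
From query: Bob's city = London

ANSWER: London


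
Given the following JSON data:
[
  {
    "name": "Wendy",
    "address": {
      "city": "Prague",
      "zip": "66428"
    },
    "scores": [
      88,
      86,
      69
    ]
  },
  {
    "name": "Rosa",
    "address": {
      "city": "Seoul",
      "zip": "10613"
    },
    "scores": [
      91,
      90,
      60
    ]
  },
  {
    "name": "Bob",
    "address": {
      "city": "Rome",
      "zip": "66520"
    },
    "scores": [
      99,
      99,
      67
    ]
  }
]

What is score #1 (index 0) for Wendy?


Path: records[0].scores[0]
Value: 88

ANSWER: 88


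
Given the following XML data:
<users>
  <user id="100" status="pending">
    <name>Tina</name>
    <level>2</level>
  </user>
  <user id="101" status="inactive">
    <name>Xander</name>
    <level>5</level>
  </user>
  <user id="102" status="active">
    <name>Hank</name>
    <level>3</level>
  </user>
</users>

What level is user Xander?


Finding user: Xander
<level>5</level>

ANSWER: 5


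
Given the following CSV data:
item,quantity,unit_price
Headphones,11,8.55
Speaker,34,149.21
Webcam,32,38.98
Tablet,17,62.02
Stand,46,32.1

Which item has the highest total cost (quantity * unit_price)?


Computing row totals:
  Headphones: 94.05
  Speaker: 5073.14
  Webcam: 1247.36
  Tablet: 1054.34
  Stand: 1476.6
Maximum: Speaker (5073.14)

ANSWER: Speaker


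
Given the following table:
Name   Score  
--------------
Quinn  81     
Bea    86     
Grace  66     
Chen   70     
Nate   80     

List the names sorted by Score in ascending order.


Sorting by Score (ascending):
  Grace: 66
  Chen: 70
  Nate: 80
  Quinn: 81
  Bea: 86


ANSWER: Grace, Chen, Nate, Quinn, Bea


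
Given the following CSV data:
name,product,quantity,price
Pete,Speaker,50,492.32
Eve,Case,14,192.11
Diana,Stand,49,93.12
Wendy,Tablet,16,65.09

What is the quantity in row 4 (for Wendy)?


Row 4: Wendy
Column 'quantity' = 16

ANSWER: 16


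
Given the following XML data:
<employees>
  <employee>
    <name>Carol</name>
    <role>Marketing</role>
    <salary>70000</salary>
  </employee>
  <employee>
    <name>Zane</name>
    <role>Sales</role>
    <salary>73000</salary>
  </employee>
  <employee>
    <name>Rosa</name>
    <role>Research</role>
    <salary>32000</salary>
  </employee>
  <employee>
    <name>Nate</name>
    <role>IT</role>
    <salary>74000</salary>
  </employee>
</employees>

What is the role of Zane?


Searching for <employee> with <name>Zane</name>
Found at position 2
<role>Sales</role>

ANSWER: Sales


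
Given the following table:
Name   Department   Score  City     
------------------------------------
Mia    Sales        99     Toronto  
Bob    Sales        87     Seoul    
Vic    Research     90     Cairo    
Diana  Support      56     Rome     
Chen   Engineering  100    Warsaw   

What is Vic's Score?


Row 3: Vic
Score = 90

ANSWER: 90


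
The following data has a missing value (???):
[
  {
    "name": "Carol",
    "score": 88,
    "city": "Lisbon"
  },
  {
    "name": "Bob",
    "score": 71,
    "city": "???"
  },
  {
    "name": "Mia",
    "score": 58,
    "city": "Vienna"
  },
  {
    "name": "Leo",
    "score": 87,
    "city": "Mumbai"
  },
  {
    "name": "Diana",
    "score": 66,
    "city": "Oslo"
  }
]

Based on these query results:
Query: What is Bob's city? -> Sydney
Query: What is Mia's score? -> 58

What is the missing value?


The missing value is Bob's city
From query: Bob's city = Sydney

ANSWER: Sydney


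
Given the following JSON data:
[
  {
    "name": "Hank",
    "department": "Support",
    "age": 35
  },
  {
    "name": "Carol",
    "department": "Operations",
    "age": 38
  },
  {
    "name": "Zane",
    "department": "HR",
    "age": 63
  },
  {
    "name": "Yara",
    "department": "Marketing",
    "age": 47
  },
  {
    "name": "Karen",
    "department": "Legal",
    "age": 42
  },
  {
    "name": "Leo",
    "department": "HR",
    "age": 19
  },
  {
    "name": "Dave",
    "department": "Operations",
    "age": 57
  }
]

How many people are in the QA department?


Scanning records for department = QA
  No matches found
Count: 0

ANSWER: 0


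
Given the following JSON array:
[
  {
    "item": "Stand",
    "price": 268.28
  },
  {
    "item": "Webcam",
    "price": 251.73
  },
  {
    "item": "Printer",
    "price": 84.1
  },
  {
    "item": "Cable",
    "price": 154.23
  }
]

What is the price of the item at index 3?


Array index 3 -> Cable
price = 154.23

ANSWER: 154.23


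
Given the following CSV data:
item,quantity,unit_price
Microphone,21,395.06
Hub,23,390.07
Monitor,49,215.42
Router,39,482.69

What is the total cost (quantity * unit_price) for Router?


Row: Router
quantity = 39
unit_price = 482.69
total = 39 * 482.69 = 18824.91

ANSWER: 18824.91


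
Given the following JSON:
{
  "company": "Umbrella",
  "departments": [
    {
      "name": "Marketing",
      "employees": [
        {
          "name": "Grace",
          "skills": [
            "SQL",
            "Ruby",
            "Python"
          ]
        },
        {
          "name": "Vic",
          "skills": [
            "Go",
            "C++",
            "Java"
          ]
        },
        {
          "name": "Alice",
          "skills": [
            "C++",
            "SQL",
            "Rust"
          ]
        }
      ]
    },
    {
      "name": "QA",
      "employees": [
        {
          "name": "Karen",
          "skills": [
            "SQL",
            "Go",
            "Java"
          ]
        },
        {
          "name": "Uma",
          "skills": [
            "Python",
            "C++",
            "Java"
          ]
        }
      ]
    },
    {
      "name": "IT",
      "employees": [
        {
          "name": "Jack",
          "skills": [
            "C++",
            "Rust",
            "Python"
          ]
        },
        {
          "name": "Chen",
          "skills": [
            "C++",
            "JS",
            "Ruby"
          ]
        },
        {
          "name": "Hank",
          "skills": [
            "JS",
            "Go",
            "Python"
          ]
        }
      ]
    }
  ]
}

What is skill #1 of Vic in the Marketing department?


Path: departments[0].employees[1].skills[0]
Value: Go

ANSWER: Go


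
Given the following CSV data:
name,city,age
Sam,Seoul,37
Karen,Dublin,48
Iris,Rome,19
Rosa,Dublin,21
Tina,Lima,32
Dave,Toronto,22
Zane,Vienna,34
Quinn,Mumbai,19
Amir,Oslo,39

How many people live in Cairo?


Scanning city column for 'Cairo':
Total matches: 0

ANSWER: 0


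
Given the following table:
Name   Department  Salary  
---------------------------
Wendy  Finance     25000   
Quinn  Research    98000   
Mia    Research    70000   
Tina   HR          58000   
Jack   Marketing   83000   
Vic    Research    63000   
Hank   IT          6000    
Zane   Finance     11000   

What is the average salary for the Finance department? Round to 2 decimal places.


Finance department members:
  Wendy: 25000
  Zane: 11000
Sum = 36000
Count = 2
Average = 36000 / 2 = 18000.00

ANSWER: 18000.00


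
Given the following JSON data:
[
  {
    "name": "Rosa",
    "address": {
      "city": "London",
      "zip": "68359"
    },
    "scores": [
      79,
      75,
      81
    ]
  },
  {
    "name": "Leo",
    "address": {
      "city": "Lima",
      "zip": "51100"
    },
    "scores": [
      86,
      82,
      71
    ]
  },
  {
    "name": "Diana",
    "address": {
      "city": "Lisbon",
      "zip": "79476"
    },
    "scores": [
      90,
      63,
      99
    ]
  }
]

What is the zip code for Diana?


Path: records[2].address.zip
Value: 79476

ANSWER: 79476


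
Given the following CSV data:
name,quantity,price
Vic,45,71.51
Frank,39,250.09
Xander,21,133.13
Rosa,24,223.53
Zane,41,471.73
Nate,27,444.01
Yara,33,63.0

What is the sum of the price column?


Values in 'price' column:
  Row 1: 71.51
  Row 2: 250.09
  Row 3: 133.13
  Row 4: 223.53
  Row 5: 471.73
  Row 6: 444.01
  Row 7: 63.0
Sum = 71.51 + 250.09 + 133.13 + 223.53 + 471.73 + 444.01 + 63.0 = 1657.0

ANSWER: 1657.0


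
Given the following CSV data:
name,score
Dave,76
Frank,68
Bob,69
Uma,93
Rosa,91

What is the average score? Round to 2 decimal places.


Scores: 76, 68, 69, 93, 91
Sum = 397
Count = 5
Average = 397 / 5 = 79.40

ANSWER: 79.40


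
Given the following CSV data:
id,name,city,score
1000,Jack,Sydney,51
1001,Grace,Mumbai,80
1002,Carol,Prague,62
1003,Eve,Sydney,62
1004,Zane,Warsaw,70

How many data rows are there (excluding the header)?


Counting rows (excluding header):
Header: id,name,city,score
Data rows: 5

ANSWER: 5


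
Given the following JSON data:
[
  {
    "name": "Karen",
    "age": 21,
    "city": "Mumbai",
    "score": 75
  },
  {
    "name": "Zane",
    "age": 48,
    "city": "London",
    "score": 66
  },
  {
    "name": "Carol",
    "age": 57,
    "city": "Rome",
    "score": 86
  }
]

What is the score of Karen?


Looking up record where name = Karen
Record index: 0
Field 'score' = 75

ANSWER: 75


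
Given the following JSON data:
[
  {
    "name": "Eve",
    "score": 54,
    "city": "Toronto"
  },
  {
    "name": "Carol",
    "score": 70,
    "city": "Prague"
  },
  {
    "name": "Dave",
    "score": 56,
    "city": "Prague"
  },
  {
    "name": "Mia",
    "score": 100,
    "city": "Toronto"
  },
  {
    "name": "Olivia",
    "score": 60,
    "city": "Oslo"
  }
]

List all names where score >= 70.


Filtering records where score >= 70:
  Eve (score=54) -> no
  Carol (score=70) -> YES
  Dave (score=56) -> no
  Mia (score=100) -> YES
  Olivia (score=60) -> no


ANSWER: Carol, Mia


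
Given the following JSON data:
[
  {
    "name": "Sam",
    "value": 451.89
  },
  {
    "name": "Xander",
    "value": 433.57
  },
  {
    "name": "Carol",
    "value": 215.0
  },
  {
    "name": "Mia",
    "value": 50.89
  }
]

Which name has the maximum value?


Comparing values:
  Sam: 451.89
  Xander: 433.57
  Carol: 215.0
  Mia: 50.89
Maximum: Sam (451.89)

ANSWER: Sam


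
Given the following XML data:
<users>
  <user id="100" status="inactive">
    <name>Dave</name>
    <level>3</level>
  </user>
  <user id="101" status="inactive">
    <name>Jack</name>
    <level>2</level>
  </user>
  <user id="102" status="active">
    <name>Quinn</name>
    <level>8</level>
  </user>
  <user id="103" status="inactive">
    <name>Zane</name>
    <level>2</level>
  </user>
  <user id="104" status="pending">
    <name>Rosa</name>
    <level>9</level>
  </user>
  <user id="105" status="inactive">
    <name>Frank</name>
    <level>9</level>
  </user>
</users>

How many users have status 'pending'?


Counting users with status='pending':
  Rosa (id=104) -> MATCH
Count: 1

ANSWER: 1


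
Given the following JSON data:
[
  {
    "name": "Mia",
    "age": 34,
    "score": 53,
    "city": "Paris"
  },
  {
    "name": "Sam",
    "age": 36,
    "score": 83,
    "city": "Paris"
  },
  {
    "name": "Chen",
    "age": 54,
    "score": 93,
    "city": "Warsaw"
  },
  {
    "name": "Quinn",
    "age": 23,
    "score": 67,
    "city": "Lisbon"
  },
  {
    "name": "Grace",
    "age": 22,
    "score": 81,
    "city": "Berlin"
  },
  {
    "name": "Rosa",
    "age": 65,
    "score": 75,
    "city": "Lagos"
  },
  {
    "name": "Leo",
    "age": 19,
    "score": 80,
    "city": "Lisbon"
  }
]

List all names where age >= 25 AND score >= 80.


Checking both conditions:
  Mia (age=34, score=53) -> no
  Sam (age=36, score=83) -> YES
  Chen (age=54, score=93) -> YES
  Quinn (age=23, score=67) -> no
  Grace (age=22, score=81) -> no
  Rosa (age=65, score=75) -> no
  Leo (age=19, score=80) -> no


ANSWER: Sam, Chen


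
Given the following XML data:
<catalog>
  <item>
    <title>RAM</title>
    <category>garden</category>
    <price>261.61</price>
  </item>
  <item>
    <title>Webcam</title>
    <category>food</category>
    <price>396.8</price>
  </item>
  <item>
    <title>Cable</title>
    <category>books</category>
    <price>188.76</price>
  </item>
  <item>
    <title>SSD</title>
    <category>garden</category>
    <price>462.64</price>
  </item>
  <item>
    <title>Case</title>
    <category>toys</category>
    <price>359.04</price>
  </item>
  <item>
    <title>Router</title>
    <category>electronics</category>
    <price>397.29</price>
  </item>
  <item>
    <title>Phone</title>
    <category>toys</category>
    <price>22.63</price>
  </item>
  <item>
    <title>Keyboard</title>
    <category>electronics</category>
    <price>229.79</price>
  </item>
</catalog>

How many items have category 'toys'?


Scanning <item> elements for <category>toys</category>:
  Item 5: Case -> MATCH
  Item 7: Phone -> MATCH
Count: 2

ANSWER: 2


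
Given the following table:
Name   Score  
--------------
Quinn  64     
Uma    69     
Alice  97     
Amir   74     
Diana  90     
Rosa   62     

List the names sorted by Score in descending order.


Sorting by Score (descending):
  Alice: 97
  Diana: 90
  Amir: 74
  Uma: 69
  Quinn: 64
  Rosa: 62


ANSWER: Alice, Diana, Amir, Uma, Quinn, Rosa


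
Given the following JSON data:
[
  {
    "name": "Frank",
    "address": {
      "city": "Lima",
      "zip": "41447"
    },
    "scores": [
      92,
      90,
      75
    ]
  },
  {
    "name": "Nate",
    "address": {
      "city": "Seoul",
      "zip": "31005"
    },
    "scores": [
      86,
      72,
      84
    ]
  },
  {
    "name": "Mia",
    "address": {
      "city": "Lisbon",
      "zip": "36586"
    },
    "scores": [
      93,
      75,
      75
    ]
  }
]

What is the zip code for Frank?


Path: records[0].address.zip
Value: 41447

ANSWER: 41447


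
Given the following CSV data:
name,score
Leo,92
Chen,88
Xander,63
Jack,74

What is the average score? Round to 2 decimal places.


Scores: 92, 88, 63, 74
Sum = 317
Count = 4
Average = 317 / 4 = 79.25

ANSWER: 79.25


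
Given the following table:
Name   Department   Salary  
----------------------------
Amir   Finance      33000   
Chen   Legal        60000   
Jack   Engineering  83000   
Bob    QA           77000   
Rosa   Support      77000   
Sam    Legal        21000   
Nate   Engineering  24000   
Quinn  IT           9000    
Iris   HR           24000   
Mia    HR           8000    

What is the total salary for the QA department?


QA department members:
  Bob: 77000
Total = 77000 = 77000

ANSWER: 77000


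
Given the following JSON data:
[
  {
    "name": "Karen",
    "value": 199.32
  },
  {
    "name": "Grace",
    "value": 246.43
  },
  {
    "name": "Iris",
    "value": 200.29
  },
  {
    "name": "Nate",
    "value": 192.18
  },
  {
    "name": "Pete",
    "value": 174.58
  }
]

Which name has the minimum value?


Comparing values:
  Karen: 199.32
  Grace: 246.43
  Iris: 200.29
  Nate: 192.18
  Pete: 174.58
Minimum: Pete (174.58)

ANSWER: Pete


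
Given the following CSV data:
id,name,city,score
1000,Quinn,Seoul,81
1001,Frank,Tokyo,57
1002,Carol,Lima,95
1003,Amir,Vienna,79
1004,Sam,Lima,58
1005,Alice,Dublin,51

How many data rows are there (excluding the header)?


Counting rows (excluding header):
Header: id,name,city,score
Data rows: 6

ANSWER: 6


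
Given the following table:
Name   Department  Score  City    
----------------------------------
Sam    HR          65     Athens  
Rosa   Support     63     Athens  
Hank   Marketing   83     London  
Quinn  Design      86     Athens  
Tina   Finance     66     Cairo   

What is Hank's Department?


Row 3: Hank
Department = Marketing

ANSWER: Marketing


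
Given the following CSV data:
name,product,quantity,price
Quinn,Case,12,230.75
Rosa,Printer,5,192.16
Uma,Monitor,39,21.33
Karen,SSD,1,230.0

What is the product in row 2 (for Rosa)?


Row 2: Rosa
Column 'product' = Printer

ANSWER: Printer


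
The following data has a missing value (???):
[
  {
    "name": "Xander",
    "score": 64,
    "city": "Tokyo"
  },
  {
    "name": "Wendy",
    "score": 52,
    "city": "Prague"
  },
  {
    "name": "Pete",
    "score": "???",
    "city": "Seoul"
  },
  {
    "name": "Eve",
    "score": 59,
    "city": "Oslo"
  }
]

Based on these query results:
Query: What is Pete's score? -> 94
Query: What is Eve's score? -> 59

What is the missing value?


The missing value is Pete's score
From query: Pete's score = 94

ANSWER: 94


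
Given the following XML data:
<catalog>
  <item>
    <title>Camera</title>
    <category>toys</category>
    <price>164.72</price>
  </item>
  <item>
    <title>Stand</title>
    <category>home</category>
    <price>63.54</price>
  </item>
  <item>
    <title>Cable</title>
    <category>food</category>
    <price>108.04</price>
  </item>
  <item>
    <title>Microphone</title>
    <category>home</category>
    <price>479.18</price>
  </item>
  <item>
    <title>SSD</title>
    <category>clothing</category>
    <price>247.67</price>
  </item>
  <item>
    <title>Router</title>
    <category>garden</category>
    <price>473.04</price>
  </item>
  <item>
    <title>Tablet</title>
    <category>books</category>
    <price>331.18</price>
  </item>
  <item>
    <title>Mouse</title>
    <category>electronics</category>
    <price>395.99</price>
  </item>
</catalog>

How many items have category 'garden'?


Scanning <item> elements for <category>garden</category>:
  Item 6: Router -> MATCH
Count: 1

ANSWER: 1


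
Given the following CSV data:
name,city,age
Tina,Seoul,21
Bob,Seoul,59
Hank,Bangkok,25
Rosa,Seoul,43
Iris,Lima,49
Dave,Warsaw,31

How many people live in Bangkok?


Scanning city column for 'Bangkok':
  Row 3: Hank -> MATCH
Total matches: 1

ANSWER: 1


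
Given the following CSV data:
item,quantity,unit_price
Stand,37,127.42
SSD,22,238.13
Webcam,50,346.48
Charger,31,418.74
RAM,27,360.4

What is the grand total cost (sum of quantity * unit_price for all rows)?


Computing row totals:
  Stand: 37 * 127.42 = 4714.54
  SSD: 22 * 238.13 = 5238.86
  Webcam: 50 * 346.48 = 17324.0
  Charger: 31 * 418.74 = 12980.94
  RAM: 27 * 360.4 = 9730.8
Grand total = 4714.54 + 5238.86 + 17324.0 + 12980.94 + 9730.8 = 49989.14

ANSWER: 49989.14


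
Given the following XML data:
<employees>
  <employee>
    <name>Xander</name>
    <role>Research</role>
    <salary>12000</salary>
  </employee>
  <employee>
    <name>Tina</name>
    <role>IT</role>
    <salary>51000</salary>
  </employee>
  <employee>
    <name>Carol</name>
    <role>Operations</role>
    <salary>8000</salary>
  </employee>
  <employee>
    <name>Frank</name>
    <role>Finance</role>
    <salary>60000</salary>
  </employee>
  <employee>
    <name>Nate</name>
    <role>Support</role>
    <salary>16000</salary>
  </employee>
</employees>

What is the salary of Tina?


Searching for <employee> with <name>Tina</name>
Found at position 2
<salary>51000</salary>

ANSWER: 51000


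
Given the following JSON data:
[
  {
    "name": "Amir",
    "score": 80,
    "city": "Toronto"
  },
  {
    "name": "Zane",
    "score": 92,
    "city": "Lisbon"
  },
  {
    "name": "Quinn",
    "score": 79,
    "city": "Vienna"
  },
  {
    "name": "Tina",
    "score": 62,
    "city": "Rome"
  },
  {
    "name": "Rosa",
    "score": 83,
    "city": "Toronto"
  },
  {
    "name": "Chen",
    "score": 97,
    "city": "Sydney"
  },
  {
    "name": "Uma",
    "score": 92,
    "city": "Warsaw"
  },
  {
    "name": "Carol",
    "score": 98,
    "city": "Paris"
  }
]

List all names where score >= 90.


Filtering records where score >= 90:
  Amir (score=80) -> no
  Zane (score=92) -> YES
  Quinn (score=79) -> no
  Tina (score=62) -> no
  Rosa (score=83) -> no
  Chen (score=97) -> YES
  Uma (score=92) -> YES
  Carol (score=98) -> YES


ANSWER: Zane, Chen, Uma, Carol


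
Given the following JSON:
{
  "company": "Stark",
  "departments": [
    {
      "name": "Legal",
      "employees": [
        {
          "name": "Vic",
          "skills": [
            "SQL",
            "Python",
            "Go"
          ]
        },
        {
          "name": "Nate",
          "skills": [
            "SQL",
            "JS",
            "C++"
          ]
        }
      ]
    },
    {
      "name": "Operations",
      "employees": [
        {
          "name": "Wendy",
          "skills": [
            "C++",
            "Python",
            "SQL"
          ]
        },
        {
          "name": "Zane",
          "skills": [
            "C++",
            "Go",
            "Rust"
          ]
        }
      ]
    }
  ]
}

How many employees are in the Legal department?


Path: departments[0].employees
Count: 2

ANSWER: 2
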